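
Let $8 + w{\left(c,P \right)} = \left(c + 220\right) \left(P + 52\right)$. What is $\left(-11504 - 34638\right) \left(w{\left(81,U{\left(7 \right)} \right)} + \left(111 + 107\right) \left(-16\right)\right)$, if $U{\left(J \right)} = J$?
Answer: $-658123346$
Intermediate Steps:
$w{\left(c,P \right)} = -8 + \left(52 + P\right) \left(220 + c\right)$ ($w{\left(c,P \right)} = -8 + \left(c + 220\right) \left(P + 52\right) = -8 + \left(220 + c\right) \left(52 + P\right) = -8 + \left(52 + P\right) \left(220 + c\right)$)
$\left(-11504 - 34638\right) \left(w{\left(81,U{\left(7 \right)} \right)} + \left(111 + 107\right) \left(-16\right)\right) = \left(-11504 - 34638\right) \left(\left(11432 + 52 \cdot 81 + 220 \cdot 7 + 7 \cdot 81\right) + \left(111 + 107\right) \left(-16\right)\right) = - 46142 \left(\left(11432 + 4212 + 1540 + 567\right) + 218 \left(-16\right)\right) = - 46142 \left(17751 - 3488\right) = \left(-46142\right) 14263 = -658123346$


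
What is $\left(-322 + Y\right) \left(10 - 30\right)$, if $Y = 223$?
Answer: $1980$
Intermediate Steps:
$\left(-322 + Y\right) \left(10 - 30\right) = \left(-322 + 223\right) \left(10 - 30\right) = - 99 \left(10 - 30\right) = \left(-99\right) \left(-20\right) = 1980$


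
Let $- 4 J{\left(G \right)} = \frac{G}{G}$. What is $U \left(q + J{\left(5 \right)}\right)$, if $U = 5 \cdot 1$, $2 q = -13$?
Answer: $- \frac{135}{4} \approx -33.75$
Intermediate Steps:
$q = - \frac{13}{2}$ ($q = \frac{1}{2} \left(-13\right) = - \frac{13}{2} \approx -6.5$)
$U = 5$
$J{\left(G \right)} = - \frac{1}{4}$ ($J{\left(G \right)} = - \frac{G \frac{1}{G}}{4} = \left(- \frac{1}{4}\right) 1 = - \frac{1}{4}$)
$U \left(q + J{\left(5 \right)}\right) = 5 \left(- \frac{13}{2} - \frac{1}{4}\right) = 5 \left(- \frac{27}{4}\right) = - \frac{135}{4}$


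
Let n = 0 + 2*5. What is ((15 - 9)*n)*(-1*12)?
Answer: -720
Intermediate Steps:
n = 10 (n = 0 + 10 = 10)
((15 - 9)*n)*(-1*12) = ((15 - 9)*10)*(-1*12) = (6*10)*(-12) = 60*(-12) = -720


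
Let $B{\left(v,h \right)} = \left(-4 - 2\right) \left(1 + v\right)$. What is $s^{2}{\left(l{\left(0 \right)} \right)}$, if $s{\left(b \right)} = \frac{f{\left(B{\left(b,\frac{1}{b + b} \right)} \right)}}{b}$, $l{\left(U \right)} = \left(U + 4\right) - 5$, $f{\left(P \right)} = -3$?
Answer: $9$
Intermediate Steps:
$B{\left(v,h \right)} = -6 - 6 v$ ($B{\left(v,h \right)} = - 6 \left(1 + v\right) = -6 - 6 v$)
$l{\left(U \right)} = -1 + U$ ($l{\left(U \right)} = \left(4 + U\right) - 5 = -1 + U$)
$s{\left(b \right)} = - \frac{3}{b}$
$s^{2}{\left(l{\left(0 \right)} \right)} = \left(- \frac{3}{-1 + 0}\right)^{2} = \left(- \frac{3}{-1}\right)^{2} = \left(\left(-3\right) \left(-1\right)\right)^{2} = 3^{2} = 9$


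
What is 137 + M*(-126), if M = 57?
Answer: -7045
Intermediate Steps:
137 + M*(-126) = 137 + 57*(-126) = 137 - 7182 = -7045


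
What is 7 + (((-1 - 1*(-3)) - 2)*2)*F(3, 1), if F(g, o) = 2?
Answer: 7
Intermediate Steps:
7 + (((-1 - 1*(-3)) - 2)*2)*F(3, 1) = 7 + (((-1 - 1*(-3)) - 2)*2)*2 = 7 + (((-1 + 3) - 2)*2)*2 = 7 + ((2 - 2)*2)*2 = 7 + (0*2)*2 = 7 + 0*2 = 7 + 0 = 7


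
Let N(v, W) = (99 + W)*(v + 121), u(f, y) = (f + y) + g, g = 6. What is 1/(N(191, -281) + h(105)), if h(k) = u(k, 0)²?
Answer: -1/44463 ≈ -2.2491e-5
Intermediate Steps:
u(f, y) = 6 + f + y (u(f, y) = (f + y) + 6 = 6 + f + y)
h(k) = (6 + k)² (h(k) = (6 + k + 0)² = (6 + k)²)
N(v, W) = (99 + W)*(121 + v)
1/(N(191, -281) + h(105)) = 1/((11979 + 99*191 + 121*(-281) - 281*191) + (6 + 105)²) = 1/((11979 + 18909 - 34001 - 53671) + 111²) = 1/(-56784 + 12321) = 1/(-44463) = -1/44463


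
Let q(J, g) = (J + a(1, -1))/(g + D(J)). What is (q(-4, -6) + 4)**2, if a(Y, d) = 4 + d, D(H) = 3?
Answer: 169/9 ≈ 18.778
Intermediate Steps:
q(J, g) = (3 + J)/(3 + g) (q(J, g) = (J + (4 - 1))/(g + 3) = (J + 3)/(3 + g) = (3 + J)/(3 + g))
(q(-4, -6) + 4)**2 = ((3 - 4)/(3 - 6) + 4)**2 = (-1/(-3) + 4)**2 = (-1/3*(-1) + 4)**2 = (1/3 + 4)**2 = (13/3)**2 = 169/9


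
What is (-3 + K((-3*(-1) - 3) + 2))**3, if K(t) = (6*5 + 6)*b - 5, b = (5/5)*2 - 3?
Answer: -85184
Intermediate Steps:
b = -1 (b = (5*(1/5))*2 - 3 = 1*2 - 3 = 2 - 3 = -1)
K(t) = -41 (K(t) = (6*5 + 6)*(-1) - 5 = (30 + 6)*(-1) - 5 = 36*(-1) - 5 = -36 - 5 = -41)
(-3 + K((-3*(-1) - 3) + 2))**3 = (-3 - 41)**3 = (-44)**3 = -85184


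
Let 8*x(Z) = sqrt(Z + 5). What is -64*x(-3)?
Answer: -8*sqrt(2) ≈ -11.314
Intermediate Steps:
x(Z) = sqrt(5 + Z)/8 (x(Z) = sqrt(Z + 5)/8 = sqrt(5 + Z)/8)
-64*x(-3) = -8*sqrt(5 - 3) = -8*sqrt(2)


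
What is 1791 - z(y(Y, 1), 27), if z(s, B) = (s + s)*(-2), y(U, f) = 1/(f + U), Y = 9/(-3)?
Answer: 1789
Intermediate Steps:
Y = -3 (Y = 9*(-⅓) = -3)
y(U, f) = 1/(U + f)
z(s, B) = -4*s (z(s, B) = (2*s)*(-2) = -4*s)
1791 - z(y(Y, 1), 27) = 1791 - (-4)/(-3 + 1) = 1791 - (-4)/(-2) = 1791 - (-4)*(-1)/2 = 1791 - 1*2 = 1791 - 2 = 1789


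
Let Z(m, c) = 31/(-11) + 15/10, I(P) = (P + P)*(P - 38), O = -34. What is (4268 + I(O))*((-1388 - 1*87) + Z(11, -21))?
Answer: -148818778/11 ≈ -1.3529e+7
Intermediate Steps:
I(P) = 2*P*(-38 + P) (I(P) = (2*P)*(-38 + P) = 2*P*(-38 + P))
Z(m, c) = -29/22 (Z(m, c) = 31*(-1/11) + 15*(⅒) = -31/11 + 3/2 = -29/22)
(4268 + I(O))*((-1388 - 1*87) + Z(11, -21)) = (4268 + 2*(-34)*(-38 - 34))*((-1388 - 1*87) - 29/22) = (4268 + 2*(-34)*(-72))*((-1388 - 87) - 29/22) = (4268 + 4896)*(-1475 - 29/22) = 9164*(-32479/22) = -148818778/11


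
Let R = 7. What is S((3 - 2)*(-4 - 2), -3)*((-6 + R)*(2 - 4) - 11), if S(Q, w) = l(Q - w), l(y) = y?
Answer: 39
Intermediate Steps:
S(Q, w) = Q - w
S((3 - 2)*(-4 - 2), -3)*((-6 + R)*(2 - 4) - 11) = ((3 - 2)*(-4 - 2) - 1*(-3))*((-6 + 7)*(2 - 4) - 11) = (1*(-6) + 3)*(1*(-2) - 11) = (-6 + 3)*(-2 - 11) = -3*(-13) = 39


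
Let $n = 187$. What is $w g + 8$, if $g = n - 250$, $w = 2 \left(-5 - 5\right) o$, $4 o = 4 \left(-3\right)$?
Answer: $-3772$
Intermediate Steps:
$o = -3$ ($o = \frac{4 \left(-3\right)}{4} = \frac{1}{4} \left(-12\right) = -3$)
$w = 60$ ($w = 2 \left(-5 - 5\right) \left(-3\right) = 2 \left(-10\right) \left(-3\right) = \left(-20\right) \left(-3\right) = 60$)
$g = -63$ ($g = 187 - 250 = -63$)
$w g + 8 = 60 \left(-63\right) + 8 = -3780 + 8 = -3772$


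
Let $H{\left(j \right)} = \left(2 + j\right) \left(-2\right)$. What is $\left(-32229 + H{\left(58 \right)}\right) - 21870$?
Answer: $-54219$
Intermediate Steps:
$H{\left(j \right)} = -4 - 2 j$
$\left(-32229 + H{\left(58 \right)}\right) - 21870 = \left(-32229 - 120\right) - 21870 = -32349 - 21870 = -54219$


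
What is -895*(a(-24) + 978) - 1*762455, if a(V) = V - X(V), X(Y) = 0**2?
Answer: -1616285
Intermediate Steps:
X(Y) = 0
a(V) = V (a(V) = V - 1*0 = V + 0 = V)
-895*(a(-24) + 978) - 1*762455 = -895*(-24 + 978) - 1*762455 = -895*954 - 762455 = -853830 - 762455 = -1616285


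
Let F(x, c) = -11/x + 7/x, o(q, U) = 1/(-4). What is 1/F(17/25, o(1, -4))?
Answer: -17/100 ≈ -0.17000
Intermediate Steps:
o(q, U) = -¼
F(x, c) = -4/x
1/F(17/25, o(1, -4)) = 1/(-4/(17/25)) = 1/(-4/(17*(1/25))) = 1/(-4/17/25) = 1/(-4*25/17) = 1/(-100/17) = -17/100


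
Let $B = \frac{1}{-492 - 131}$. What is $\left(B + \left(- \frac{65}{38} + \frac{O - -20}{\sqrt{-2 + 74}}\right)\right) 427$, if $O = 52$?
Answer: $- \frac{2472513}{3382} + 2562 \sqrt{2} \approx 2892.1$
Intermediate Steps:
$B = - \frac{1}{623}$ ($B = \frac{1}{-623} = - \frac{1}{623} \approx -0.0016051$)
$\left(B + \left(- \frac{65}{38} + \frac{O - -20}{\sqrt{-2 + 74}}\right)\right) 427 = \left(- \frac{1}{623} - \left(\frac{65}{38} - \frac{52 - -20}{\sqrt{-2 + 74}}\right)\right) 427 = \left(- \frac{1}{623} - \left(\frac{65}{38} - \frac{52 + 20}{\sqrt{72}}\right)\right) 427 = \left(- \frac{1}{623} - \left(\frac{65}{38} - \frac{72}{6 \sqrt{2}}\right)\right) 427 = \left(- \frac{1}{623} - \left(\frac{65}{38} - 72 \frac{\sqrt{2}}{12}\right)\right) 427 = \left(- \frac{1}{623} - \left(\frac{65}{38} - 6 \sqrt{2}\right)\right) 427 = \left(- \frac{40533}{23674} + 6 \sqrt{2}\right) 427 = - \frac{2472513}{3382} + 2562 \sqrt{2}$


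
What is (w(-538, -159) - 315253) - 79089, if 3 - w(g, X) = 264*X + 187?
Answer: -352550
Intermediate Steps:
w(g, X) = -184 - 264*X (w(g, X) = 3 - (264*X + 187) = 3 - (187 + 264*X) = 3 + (-187 - 264*X) = -184 - 264*X)
(w(-538, -159) - 315253) - 79089 = ((-184 - 264*(-159)) - 315253) - 79089 = ((-184 + 41976) - 315253) - 79089 = (41792 - 315253) - 79089 = -273461 - 79089 = -352550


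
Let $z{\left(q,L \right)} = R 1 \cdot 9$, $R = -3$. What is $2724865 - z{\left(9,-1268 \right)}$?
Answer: $2724892$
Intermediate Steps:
$z{\left(q,L \right)} = -27$ ($z{\left(q,L \right)} = \left(-3\right) 1 \cdot 9 = \left(-3\right) 9 = -27$)
$2724865 - z{\left(9,-1268 \right)} = 2724865 - -27 = 2724865 + 27 = 2724892$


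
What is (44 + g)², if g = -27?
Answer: 289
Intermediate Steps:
(44 + g)² = (44 - 27)² = 17² = 289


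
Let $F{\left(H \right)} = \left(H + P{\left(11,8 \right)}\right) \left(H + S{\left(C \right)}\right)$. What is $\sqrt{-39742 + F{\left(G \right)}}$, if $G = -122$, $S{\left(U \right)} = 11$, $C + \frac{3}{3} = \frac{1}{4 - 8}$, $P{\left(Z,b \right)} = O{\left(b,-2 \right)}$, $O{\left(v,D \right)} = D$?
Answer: $i \sqrt{25978} \approx 161.18 i$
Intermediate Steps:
$P{\left(Z,b \right)} = -2$
$C = - \frac{5}{4}$ ($C = -1 + \frac{1}{4 - 8} = -1 + \frac{1}{-4} = -1 - \frac{1}{4} = - \frac{5}{4} \approx -1.25$)
$F{\left(H \right)} = \left(-2 + H\right) \left(11 + H\right)$ ($F{\left(H \right)} = \left(H - 2\right) \left(H + 11\right) = \left(-2 + H\right) \left(11 + H\right)$)
$\sqrt{-39742 + F{\left(G \right)}} = \sqrt{-39742 + \left(-22 + \left(-122\right)^{2} + 9 \left(-122\right)\right)} = \sqrt{-39742 - -13764} = \sqrt{-39742 + 13764} = \sqrt{-25978} = i \sqrt{25978}$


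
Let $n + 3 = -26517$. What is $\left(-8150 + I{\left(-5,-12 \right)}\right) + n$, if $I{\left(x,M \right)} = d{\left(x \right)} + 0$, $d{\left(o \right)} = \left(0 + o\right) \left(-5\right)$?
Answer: $-34645$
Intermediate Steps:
$n = -26520$ ($n = -3 - 26517 = -26520$)
$d{\left(o \right)} = - 5 o$ ($d{\left(o \right)} = o \left(-5\right) = - 5 o$)
$I{\left(x,M \right)} = - 5 x$ ($I{\left(x,M \right)} = - 5 x + 0 = - 5 x$)
$\left(-8150 + I{\left(-5,-12 \right)}\right) + n = \left(-8150 - -25\right) - 26520 = \left(-8150 + 25\right) - 26520 = -8125 - 26520 = -34645$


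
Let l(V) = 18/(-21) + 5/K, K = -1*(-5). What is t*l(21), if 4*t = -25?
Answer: -25/28 ≈ -0.89286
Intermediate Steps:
K = 5
l(V) = ⅐ (l(V) = 18/(-21) + 5/5 = 18*(-1/21) + 5*(⅕) = -6/7 + 1 = ⅐)
t = -25/4 (t = (¼)*(-25) = -25/4 ≈ -6.2500)
t*l(21) = -25/4*⅐ = -25/28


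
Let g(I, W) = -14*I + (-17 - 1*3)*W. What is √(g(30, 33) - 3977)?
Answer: I*√5057 ≈ 71.113*I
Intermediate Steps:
g(I, W) = -20*W - 14*I (g(I, W) = -14*I + (-17 - 3)*W = -14*I - 20*W = -20*W - 14*I)
√(g(30, 33) - 3977) = √((-20*33 - 14*30) - 3977) = √((-660 - 420) - 3977) = √(-1080 - 3977) = √(-5057) = I*√5057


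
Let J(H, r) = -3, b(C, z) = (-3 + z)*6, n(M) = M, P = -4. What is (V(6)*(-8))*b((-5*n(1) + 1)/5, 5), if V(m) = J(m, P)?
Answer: 288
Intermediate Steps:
b(C, z) = -18 + 6*z
V(m) = -3
(V(6)*(-8))*b((-5*n(1) + 1)/5, 5) = (-3*(-8))*(-18 + 6*5) = 24*(-18 + 30) = 24*12 = 288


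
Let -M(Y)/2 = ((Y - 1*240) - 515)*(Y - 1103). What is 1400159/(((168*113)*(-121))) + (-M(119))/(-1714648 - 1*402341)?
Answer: -30895432607/25729413864 ≈ -1.2008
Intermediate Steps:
M(Y) = -2*(-1103 + Y)*(-755 + Y) (M(Y) = -2*((Y - 1*240) - 515)*(Y - 1103) = -2*((Y - 240) - 515)*(-1103 + Y) = -2*((-240 + Y) - 515)*(-1103 + Y) = -2*(-755 + Y)*(-1103 + Y) = -2*(-1103 + Y)*(-755 + Y))
1400159/(((168*113)*(-121))) + (-M(119))/(-1714648 - 1*402341) = 1400159/(((168*113)*(-121))) + (-(-1665530 - 2*119**2 + 3716*119))/(-1714648 - 1*402341) = 1400159/((18984*(-121))) + (-(-1665530 - 2*14161 + 442204))/(-1714648 - 402341) = 1400159/(-2297064) - (-1665530 - 28322 + 442204)/(-2116989) = 1400159*(-1/2297064) - 1*(-1251648)*(-1/2116989) = -1400159/2297064 + 1251648*(-1/2116989) = -1400159/2297064 - 139072/235221 = -30895432607/25729413864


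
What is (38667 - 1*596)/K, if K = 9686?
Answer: 38071/9686 ≈ 3.9305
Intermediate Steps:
(38667 - 1*596)/K = (38667 - 1*596)/9686 = (38667 - 596)*(1/9686) = 38071*(1/9686) = 38071/9686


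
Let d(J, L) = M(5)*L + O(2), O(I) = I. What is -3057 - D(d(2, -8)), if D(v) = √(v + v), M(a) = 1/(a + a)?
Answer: -3057 - 2*√15/5 ≈ -3058.6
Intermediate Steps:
M(a) = 1/(2*a)
d(J, L) = 2 + L/10 (d(J, L) = ((½)/5)*L + 2 = ((½)*(⅕))*L + 2 = L/10 + 2 = 2 + L/10)
D(v) = √2*√v (D(v) = √(2*v) = √2*√v)
-3057 - D(d(2, -8)) = -3057 - √2*√(2 + (⅒)*(-8)) = -3057 - √2*√(2 - ⅘) = -3057 - √2*√(6/5) = -3057 - √2*√30/5 = -3057 - 2*√15/5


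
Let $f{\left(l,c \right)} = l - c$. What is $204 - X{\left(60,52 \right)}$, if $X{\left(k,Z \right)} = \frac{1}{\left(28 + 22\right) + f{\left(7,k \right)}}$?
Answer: $\frac{613}{3} \approx 204.33$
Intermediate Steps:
$X{\left(k,Z \right)} = \frac{1}{57 - k}$ ($X{\left(k,Z \right)} = \frac{1}{\left(28 + 22\right) - \left(-7 + k\right)} = \frac{1}{50 - \left(-7 + k\right)} = \frac{1}{57 - k}$)
$204 - X{\left(60,52 \right)} = 204 - - \frac{1}{-57 + 60} = 204 - - \frac{1}{3} = 204 + \frac{1}{3} = \frac{613}{3}$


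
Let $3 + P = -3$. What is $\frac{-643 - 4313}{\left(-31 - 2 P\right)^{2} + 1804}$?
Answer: $- \frac{4956}{2165} \approx -2.2891$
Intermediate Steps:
$P = -6$ ($P = -3 - 3 = -6$)
$\frac{-643 - 4313}{\left(-31 - 2 P\right)^{2} + 1804} = \frac{-643 - 4313}{\left(-31 - -12\right)^{2} + 1804} = - \frac{4956}{\left(-31 + 12\right)^{2} + 1804} = - \frac{4956}{\left(-19\right)^{2} + 1804} = - \frac{4956}{361 + 1804} = - \frac{4956}{2165}$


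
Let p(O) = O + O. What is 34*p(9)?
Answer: 612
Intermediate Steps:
p(O) = 2*O
34*p(9) = 34*(2*9) = 34*18 = 612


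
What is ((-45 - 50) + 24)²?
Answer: 5041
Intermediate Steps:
((-45 - 50) + 24)² = (-95 + 24)² = (-71)² = 5041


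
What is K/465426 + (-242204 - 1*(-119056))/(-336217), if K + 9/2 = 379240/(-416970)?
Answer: 4779682267167655/13049837824262148 ≈ 0.36626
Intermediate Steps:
K = -451121/83394 (K = -9/2 + 379240/(-416970) = -9/2 + 379240*(-1/416970) = -9/2 - 37924/41697 = -451121/83394 ≈ -5.4095)
K/465426 + (-242204 - 1*(-119056))/(-336217) = -451121/83394/465426 + (-242204 - 1*(-119056))/(-336217) = -451121/83394*1/465426 + (-242204 + 119056)*(-1/336217) = -451121/38813735844 - 123148*(-1/336217) = -451121/38813735844 + 123148/336217 = 4779682267167655/13049837824262148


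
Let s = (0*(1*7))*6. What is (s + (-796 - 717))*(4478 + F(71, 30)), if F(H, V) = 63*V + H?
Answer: -9742207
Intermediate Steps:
F(H, V) = H + 63*V
s = 0 (s = (0*7)*6 = 0*6 = 0)
(s + (-796 - 717))*(4478 + F(71, 30)) = (0 + (-796 - 717))*(4478 + (71 + 63*30)) = (0 - 1513)*(4478 + (71 + 1890)) = -1513*(4478 + 1961) = -1513*6439 = -9742207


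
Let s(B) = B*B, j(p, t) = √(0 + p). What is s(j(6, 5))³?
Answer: 216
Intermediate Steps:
j(p, t) = √p
s(B) = B²
s(j(6, 5))³ = ((√6)²)³ = 6³ = 216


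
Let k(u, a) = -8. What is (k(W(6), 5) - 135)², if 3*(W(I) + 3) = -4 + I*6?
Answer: 20449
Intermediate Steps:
W(I) = -13/3 + 2*I (W(I) = -3 + (-4 + I*6)/3 = -3 + (-4 + 6*I)/3 = -3 + (-4/3 + 2*I) = -13/3 + 2*I)
(k(W(6), 5) - 135)² = (-8 - 135)² = (-143)² = 20449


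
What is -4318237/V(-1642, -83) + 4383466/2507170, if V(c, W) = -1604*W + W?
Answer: -731667035104/23826890095 ≈ -30.708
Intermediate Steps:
V(c, W) = -1603*W
-4318237/V(-1642, -83) + 4383466/2507170 = -4318237/((-1603*(-83))) + 4383466/2507170 = -4318237/133049 + 4383466*(1/2507170) = -4318237*1/133049 + 2191733/1253585 = -616891/19007 + 2191733/1253585 = -731667035104/23826890095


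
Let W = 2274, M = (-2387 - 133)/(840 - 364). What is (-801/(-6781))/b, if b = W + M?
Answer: 4539/87176536 ≈ 5.2067e-5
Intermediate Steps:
M = -90/17 (M = -2520/476 = -2520*1/476 = -90/17 ≈ -5.2941)
b = 38568/17 (b = 2274 - 90/17 = 38568/17 ≈ 2268.7)
(-801/(-6781))/b = (-801/(-6781))/(38568/17) = -801*(-1/6781)*(17/38568) = (801/6781)*(17/38568) = 4539/87176536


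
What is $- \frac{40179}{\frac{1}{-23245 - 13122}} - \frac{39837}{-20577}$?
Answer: $\frac{10022300117566}{6859} \approx 1.4612 \cdot 10^{9}$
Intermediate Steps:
$- \frac{40179}{\frac{1}{-23245 - 13122}} - \frac{39837}{-20577} = - \frac{40179}{\frac{1}{-36367}} - - \frac{13279}{6859} = - \frac{40179}{- \frac{1}{36367}} + \frac{13279}{6859} = \left(-40179\right) \left(-36367\right) + \frac{13279}{6859} = 1461189693 + \frac{13279}{6859} = \frac{10022300117566}{6859}$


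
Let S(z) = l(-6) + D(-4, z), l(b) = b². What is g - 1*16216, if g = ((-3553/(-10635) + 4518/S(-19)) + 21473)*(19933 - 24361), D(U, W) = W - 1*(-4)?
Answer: -2383550031056/24815 ≈ -9.6053e+7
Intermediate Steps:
D(U, W) = 4 + W (D(U, W) = W + 4 = 4 + W)
S(z) = 40 + z (S(z) = (-6)² + (4 + z) = 36 + (4 + z) = 40 + z)
g = -2383147631016/24815 (g = ((-3553/(-10635) + 4518/(40 - 19)) + 21473)*(19933 - 24361) = ((-3553*(-1/10635) + 4518/21) + 21473)*(-4428) = ((3553/10635 + 4518*(1/21)) + 21473)*(-4428) = ((3553/10635 + 1506/7) + 21473)*(-4428) = (16041181/74445 + 21473)*(-4428) = (1614598666/74445)*(-4428) = -2383147631016/24815 ≈ -9.6037e+7)
g - 1*16216 = -2383147631016/24815 - 1*16216 = -2383147631016/24815 - 16216 = -2383550031056/24815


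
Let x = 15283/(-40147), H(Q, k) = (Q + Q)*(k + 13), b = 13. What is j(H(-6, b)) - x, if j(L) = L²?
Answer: 3908084851/40147 ≈ 97344.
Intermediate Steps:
H(Q, k) = 2*Q*(13 + k) (H(Q, k) = (2*Q)*(13 + k) = 2*Q*(13 + k))
x = -15283/40147 (x = 15283*(-1/40147) = -15283/40147 ≈ -0.38068)
j(H(-6, b)) - x = (2*(-6)*(13 + 13))² - 1*(-15283/40147) = (2*(-6)*26)² + 15283/40147 = (-312)² + 15283/40147 = 97344 + 15283/40147 = 3908084851/40147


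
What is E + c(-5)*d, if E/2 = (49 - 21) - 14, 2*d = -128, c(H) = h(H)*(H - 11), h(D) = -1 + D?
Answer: -6116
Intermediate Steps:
c(H) = (-1 + H)*(-11 + H) (c(H) = (-1 + H)*(H - 11) = (-1 + H)*(-11 + H))
d = -64 (d = (1/2)*(-128) = -64)
E = 28 (E = 2*((49 - 21) - 14) = 2*(28 - 14) = 2*14 = 28)
E + c(-5)*d = 28 + ((-1 - 5)*(-11 - 5))*(-64) = 28 - 6*(-16)*(-64) = 28 + 96*(-64) = 28 - 6144 = -6116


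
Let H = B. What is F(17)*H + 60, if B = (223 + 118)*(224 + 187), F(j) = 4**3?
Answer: 8969724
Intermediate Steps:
F(j) = 64
B = 140151 (B = 341*411 = 140151)
H = 140151
F(17)*H + 60 = 64*140151 + 60 = 8969664 + 60 = 8969724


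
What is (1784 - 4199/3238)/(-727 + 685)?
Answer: -1924131/45332 ≈ -42.445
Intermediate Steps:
(1784 - 4199/3238)/(-727 + 685) = (1784 - 4199*1/3238)/(-42) = (1784 - 4199/3238)*(-1/42) = (5772393/3238)*(-1/42) = -1924131/45332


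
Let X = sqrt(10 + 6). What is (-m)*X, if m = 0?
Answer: 0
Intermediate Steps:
X = 4 (X = sqrt(16) = 4)
(-m)*X = -1*0*4 = 0*4 = 0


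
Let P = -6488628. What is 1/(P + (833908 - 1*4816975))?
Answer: -1/10471695 ≈ -9.5496e-8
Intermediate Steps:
1/(P + (833908 - 1*4816975)) = 1/(-6488628 + (833908 - 1*4816975)) = 1/(-6488628 + (833908 - 4816975)) = 1/(-6488628 - 3983067) = 1/(-10471695) = -1/10471695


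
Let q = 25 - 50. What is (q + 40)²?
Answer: 225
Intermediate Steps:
q = -25
(q + 40)² = (-25 + 40)² = 15² = 225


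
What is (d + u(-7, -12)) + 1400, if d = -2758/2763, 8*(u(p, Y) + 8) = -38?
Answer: 15320855/11052 ≈ 1386.3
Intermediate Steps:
u(p, Y) = -51/4 (u(p, Y) = -8 + (1/8)*(-38) = -8 - 19/4 = -51/4)
d = -2758/2763 (d = -2758*1/2763 = -2758/2763 ≈ -0.99819)
(d + u(-7, -12)) + 1400 = (-2758/2763 - 51/4) + 1400 = -151945/11052 + 1400 = 15320855/11052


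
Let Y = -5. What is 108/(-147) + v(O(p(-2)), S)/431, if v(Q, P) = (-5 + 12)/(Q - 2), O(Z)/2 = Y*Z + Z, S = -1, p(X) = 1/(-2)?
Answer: -30689/42238 ≈ -0.72657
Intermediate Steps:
p(X) = -1/2
O(Z) = -8*Z (O(Z) = 2*(-5*Z + Z) = 2*(-4*Z) = -8*Z)
v(Q, P) = 7/(-2 + Q)
108/(-147) + v(O(p(-2)), S)/431 = 108/(-147) + (7/(-2 - 8*(-1/2)))/431 = 108*(-1/147) + (7/(-2 + 4))*(1/431) = -36/49 + (7/2)*(1/431) = -36/49 + 7/862 = -30689/42238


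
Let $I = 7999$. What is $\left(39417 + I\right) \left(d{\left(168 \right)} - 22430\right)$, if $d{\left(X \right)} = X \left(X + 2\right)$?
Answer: $290660080$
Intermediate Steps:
$d{\left(X \right)} = X \left(2 + X\right)$
$\left(39417 + I\right) \left(d{\left(168 \right)} - 22430\right) = \left(39417 + 7999\right) \left(168 \left(2 + 168\right) - 22430\right) = 47416 \left(168 \cdot 170 - 22430\right) = 47416 \left(28560 - 22430\right) = 47416 \cdot 6130 = 290660080$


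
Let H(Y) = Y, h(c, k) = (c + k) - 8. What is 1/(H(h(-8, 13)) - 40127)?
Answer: -1/40130 ≈ -2.4919e-5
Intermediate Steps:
h(c, k) = -8 + c + k
1/(H(h(-8, 13)) - 40127) = 1/((-8 - 8 + 13) - 40127) = 1/(-3 - 40127) = 1/(-40130) = -1/40130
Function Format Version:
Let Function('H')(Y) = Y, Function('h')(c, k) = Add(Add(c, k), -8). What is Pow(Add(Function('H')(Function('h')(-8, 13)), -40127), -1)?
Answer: Rational(-1, 40130) ≈ -2.4919e-5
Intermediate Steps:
Function('h')(c, k) = Add(-8, c, k)
Pow(Add(Function('H')(Function('h')(-8, 13)), -40127), -1) = Pow(Add(Add(-8, -8, 13), -40127), -1) = Pow(Add(-3, -40127), -1) = Pow(-40130, -1) = Rational(-1, 40130)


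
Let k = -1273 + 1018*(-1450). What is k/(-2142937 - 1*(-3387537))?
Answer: -1477373/1244600 ≈ -1.1870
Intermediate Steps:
k = -1477373 (k = -1273 - 1476100 = -1477373)
k/(-2142937 - 1*(-3387537)) = -1477373/(-2142937 - 1*(-3387537)) = -1477373/(-2142937 + 3387537) = -1477373/1244600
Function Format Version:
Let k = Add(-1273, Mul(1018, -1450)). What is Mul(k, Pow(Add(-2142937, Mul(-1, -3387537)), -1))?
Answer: Rational(-1477373, 1244600) ≈ -1.1870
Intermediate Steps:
k = -1477373 (k = Add(-1273, -1476100) = -1477373)
Mul(k, Pow(Add(-2142937, Mul(-1, -3387537)), -1)) = Mul(-1477373, Pow(Add(-2142937, Mul(-1, -3387537)), -1)) = Mul(-1477373, Pow(Add(-2142937, 3387537), -1)) = Mul(-1477373, Pow(1244600, -1)) = Mul(-1477373, Rational(1, 1244600)) = Rational(-1477373, 1244600)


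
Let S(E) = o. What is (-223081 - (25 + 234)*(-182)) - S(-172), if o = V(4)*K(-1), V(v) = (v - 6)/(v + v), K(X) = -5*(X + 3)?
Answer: -351891/2 ≈ -1.7595e+5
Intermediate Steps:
K(X) = -15 - 5*X (K(X) = -5*(3 + X) = -15 - 5*X)
V(v) = (-6 + v)/(2*v) (V(v) = (-6 + v)/((2*v)) = (-6 + v)*(1/(2*v)) = (-6 + v)/(2*v))
o = 5/2 (o = ((½)*(-6 + 4)/4)*(-15 - 5*(-1)) = ((½)*(¼)*(-2))*(-15 + 5) = -¼*(-10) = 5/2 ≈ 2.5000)
S(E) = 5/2
(-223081 - (25 + 234)*(-182)) - S(-172) = (-223081 - (25 + 234)*(-182)) - 1*5/2 = (-223081 - 259*(-182)) - 5/2 = (-223081 - 1*(-47138)) - 5/2 = (-223081 + 47138) - 5/2 = -175943 - 5/2 = -351891/2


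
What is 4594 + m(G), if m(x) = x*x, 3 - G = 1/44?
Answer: 8911145/1936 ≈ 4602.9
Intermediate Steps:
G = 131/44 (G = 3 - 1/44 = 131/44 ≈ 2.9773)
m(x) = x²
4594 + m(G) = 4594 + (131/44)² = 4594 + 17161/1936 = 8911145/1936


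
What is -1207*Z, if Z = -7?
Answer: 8449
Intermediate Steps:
-1207*Z = -1207*(-7) = 8449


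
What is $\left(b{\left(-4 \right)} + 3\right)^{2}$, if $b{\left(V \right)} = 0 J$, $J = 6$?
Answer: $9$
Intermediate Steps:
$b{\left(V \right)} = 0$ ($b{\left(V \right)} = 0 \cdot 6 = 0$)
$\left(b{\left(-4 \right)} + 3\right)^{2} = \left(0 + 3\right)^{2} = 3^{2} = 9$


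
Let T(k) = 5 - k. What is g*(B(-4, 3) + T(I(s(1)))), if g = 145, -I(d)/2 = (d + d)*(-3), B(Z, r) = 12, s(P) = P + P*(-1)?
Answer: 2465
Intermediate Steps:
s(P) = 0 (s(P) = P - P = 0)
I(d) = 12*d (I(d) = -2*(d + d)*(-3) = -2*2*d*(-3) = -(-12)*d = 12*d)
g*(B(-4, 3) + T(I(s(1)))) = 145*(12 + (5 - 12*0)) = 145*(12 + (5 - 1*0)) = 145*(12 + (5 + 0)) = 145*(12 + 5) = 145*17 = 2465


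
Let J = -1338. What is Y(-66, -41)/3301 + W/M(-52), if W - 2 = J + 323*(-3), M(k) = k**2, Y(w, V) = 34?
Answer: -7516869/8925904 ≈ -0.84214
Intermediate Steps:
W = -2305 (W = 2 + (-1338 + 323*(-3)) = 2 + (-1338 - 969) = 2 - 2307 = -2305)
Y(-66, -41)/3301 + W/M(-52) = 34/3301 - 2305/((-52)**2) = 34*(1/3301) - 2305/2704 = 34/3301 - 2305*1/2704 = 34/3301 - 2305/2704 = -7516869/8925904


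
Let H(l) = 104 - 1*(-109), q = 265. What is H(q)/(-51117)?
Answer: -71/17039 ≈ -0.0041669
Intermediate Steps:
H(l) = 213 (H(l) = 104 + 109 = 213)
H(q)/(-51117) = 213/(-51117) = 213*(-1/51117) = -71/17039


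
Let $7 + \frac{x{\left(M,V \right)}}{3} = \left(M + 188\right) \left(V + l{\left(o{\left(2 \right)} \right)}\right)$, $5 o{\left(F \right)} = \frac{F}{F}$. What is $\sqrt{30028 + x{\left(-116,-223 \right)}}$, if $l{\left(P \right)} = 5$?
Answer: $i \sqrt{17081} \approx 130.69 i$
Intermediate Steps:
$o{\left(F \right)} = \frac{1}{5}$ ($o{\left(F \right)} = \frac{F \frac{1}{F}}{5} = \frac{1}{5} \cdot 1 = \frac{1}{5}$)
$x{\left(M,V \right)} = -21 + 3 \left(5 + V\right) \left(188 + M\right)$ ($x{\left(M,V \right)} = -21 + 3 \left(M + 188\right) \left(V + 5\right) = -21 + 3 \left(188 + M\right) \left(5 + V\right) = -21 + 3 \left(5 + V\right) \left(188 + M\right)$)
$\sqrt{30028 + x{\left(-116,-223 \right)}} = \sqrt{30028 + \left(2799 + 15 \left(-116\right) + 564 \left(-223\right) + 3 \left(-116\right) \left(-223\right)\right)} = \sqrt{30028 + \left(2799 - 1740 - 125772 + 77604\right)} = \sqrt{30028 - 47109} = \sqrt{-17081} = i \sqrt{17081}$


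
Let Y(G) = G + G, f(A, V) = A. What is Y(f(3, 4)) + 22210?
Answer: 22216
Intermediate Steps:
Y(G) = 2*G
Y(f(3, 4)) + 22210 = 2*3 + 22210 = 6 + 22210 = 22216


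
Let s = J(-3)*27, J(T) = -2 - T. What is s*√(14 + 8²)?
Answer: 27*√78 ≈ 238.46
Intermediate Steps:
s = 27 (s = (-2 - 1*(-3))*27 = (-2 + 3)*27 = 1*27 = 27)
s*√(14 + 8²) = 27*√(14 + 8²) = 27*√(14 + 64) = 27*√78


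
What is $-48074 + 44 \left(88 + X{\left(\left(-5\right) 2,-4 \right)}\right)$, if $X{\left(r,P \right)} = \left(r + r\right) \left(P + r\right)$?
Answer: $-31882$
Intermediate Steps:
$X{\left(r,P \right)} = 2 r \left(P + r\right)$
$-48074 + 44 \left(88 + X{\left(\left(-5\right) 2,-4 \right)}\right) = -48074 + 44 \left(88 + 2 \left(\left(-5\right) 2\right) \left(-4 - 10\right)\right) = -48074 + 44 \left(88 + 2 \left(-10\right) \left(-4 - 10\right)\right) = -48074 + 44 \left(88 + 2 \left(-10\right) \left(-14\right)\right) = -48074 + 44 \left(88 + 280\right) = -48074 + 44 \cdot 368 = -48074 + 16192 = -31882$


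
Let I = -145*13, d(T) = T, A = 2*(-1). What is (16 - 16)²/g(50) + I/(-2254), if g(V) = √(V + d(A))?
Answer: 1885/2254 ≈ 0.83629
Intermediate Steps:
A = -2
I = -1885
g(V) = √(-2 + V) (g(V) = √(V - 2) = √(-2 + V))
(16 - 16)²/g(50) + I/(-2254) = (16 - 16)²/(√(-2 + 50)) - 1885/(-2254) = 0²/(√48) - 1885*(-1/2254) = 0/((4*√3)) + 1885/2254 = 0*(√3/12) + 1885/2254 = 0 + 1885/2254 = 1885/2254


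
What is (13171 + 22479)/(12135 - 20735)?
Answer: -713/172 ≈ -4.1453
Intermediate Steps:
(13171 + 22479)/(12135 - 20735) = 35650/(-8600) = 35650*(-1/8600) = -713/172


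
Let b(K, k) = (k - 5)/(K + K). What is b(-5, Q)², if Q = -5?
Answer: 1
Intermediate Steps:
b(K, k) = (-5 + k)/(2*K) (b(K, k) = (-5 + k)/((2*K)) = (-5 + k)*(1/(2*K)) = (-5 + k)/(2*K))
b(-5, Q)² = ((½)*(-5 - 5)/(-5))² = ((½)*(-⅕)*(-10))² = 1² = 1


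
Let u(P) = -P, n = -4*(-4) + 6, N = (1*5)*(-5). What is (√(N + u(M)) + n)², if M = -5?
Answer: 464 + 88*I*√5 ≈ 464.0 + 196.77*I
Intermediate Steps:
N = -25 (N = 5*(-5) = -25)
n = 22 (n = 16 + 6 = 22)
(√(N + u(M)) + n)² = (√(-25 - 1*(-5)) + 22)² = (√(-25 + 5) + 22)² = (√(-20) + 22)² = (2*I*√5 + 22)² = (22 + 2*I*√5)²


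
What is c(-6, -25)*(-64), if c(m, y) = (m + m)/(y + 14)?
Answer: -768/11 ≈ -69.818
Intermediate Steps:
c(m, y) = 2*m/(14 + y) (c(m, y) = (2*m)/(14 + y) = 2*m/(14 + y))
c(-6, -25)*(-64) = (2*(-6)/(14 - 25))*(-64) = (2*(-6)/(-11))*(-64) = (2*(-6)*(-1/11))*(-64) = (12/11)*(-64) = -768/11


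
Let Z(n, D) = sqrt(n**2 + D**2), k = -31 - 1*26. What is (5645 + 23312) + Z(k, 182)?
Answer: 28957 + sqrt(36373) ≈ 29148.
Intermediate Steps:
k = -57 (k = -31 - 26 = -57)
Z(n, D) = sqrt(D**2 + n**2)
(5645 + 23312) + Z(k, 182) = (5645 + 23312) + sqrt(182**2 + (-57)**2) = 28957 + sqrt(33124 + 3249) = 28957 + sqrt(36373)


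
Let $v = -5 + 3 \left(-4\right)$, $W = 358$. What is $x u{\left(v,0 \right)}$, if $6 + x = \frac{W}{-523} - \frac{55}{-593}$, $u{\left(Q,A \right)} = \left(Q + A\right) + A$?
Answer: $\frac{34754171}{310139} \approx 112.06$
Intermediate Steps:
$v = -17$ ($v = -5 - 12 = -17$)
$u{\left(Q,A \right)} = Q + 2 A$ ($u{\left(Q,A \right)} = \left(A + Q\right) + A = Q + 2 A$)
$x = - \frac{2044363}{310139}$ ($x = -6 + \left(\frac{358}{-523} - \frac{55}{-593}\right) = -6 + \left(358 \left(- \frac{1}{523}\right) - - \frac{55}{593}\right) = -6 + \left(- \frac{358}{523} + \frac{55}{593}\right) = -6 - \frac{183529}{310139} = - \frac{2044363}{310139} \approx -6.5918$)
$x u{\left(v,0 \right)} = - \frac{2044363 \left(-17 + 2 \cdot 0\right)}{310139} = - \frac{2044363 \left(-17 + 0\right)}{310139} = \left(- \frac{2044363}{310139}\right) \left(-17\right) = \frac{34754171}{310139}$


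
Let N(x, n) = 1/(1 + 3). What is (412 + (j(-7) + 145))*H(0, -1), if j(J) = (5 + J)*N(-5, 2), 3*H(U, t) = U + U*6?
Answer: 0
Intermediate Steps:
N(x, n) = ¼ (N(x, n) = 1/4 = ¼)
H(U, t) = 7*U/3 (H(U, t) = (U + U*6)/3 = (U + 6*U)/3 = (7*U)/3 = 7*U/3)
j(J) = 5/4 + J/4 (j(J) = (5 + J)*(¼) = 5/4 + J/4)
(412 + (j(-7) + 145))*H(0, -1) = (412 + ((5/4 + (¼)*(-7)) + 145))*((7/3)*0) = (412 + ((5/4 - 7/4) + 145))*0 = (412 + (-½ + 145))*0 = (412 + 289/2)*0 = (1113/2)*0 = 0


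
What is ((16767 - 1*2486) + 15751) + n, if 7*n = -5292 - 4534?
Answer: 200398/7 ≈ 28628.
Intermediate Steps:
n = -9826/7 (n = (-5292 - 4534)/7 = (⅐)*(-9826) = -9826/7 ≈ -1403.7)
((16767 - 1*2486) + 15751) + n = ((16767 - 1*2486) + 15751) - 9826/7 = ((16767 - 2486) + 15751) - 9826/7 = (14281 + 15751) - 9826/7 = 30032 - 9826/7 = 200398/7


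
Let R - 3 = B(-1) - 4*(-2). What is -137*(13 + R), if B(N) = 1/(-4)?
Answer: -13015/4 ≈ -3253.8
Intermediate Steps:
B(N) = -¼
R = 43/4 (R = 3 + (-¼ - 4*(-2)) = 3 + (-¼ + 8) = 3 + 31/4 = 43/4 ≈ 10.750)
-137*(13 + R) = -137*(13 + 43/4) = -137*95/4 = -13015/4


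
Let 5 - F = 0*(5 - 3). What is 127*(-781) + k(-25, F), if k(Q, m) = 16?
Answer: -99171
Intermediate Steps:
F = 5 (F = 5 - 0*(5 - 3) = 5 - 0*2 = 5 - 1*0 = 5 + 0 = 5)
127*(-781) + k(-25, F) = 127*(-781) + 16 = -99187 + 16 = -99171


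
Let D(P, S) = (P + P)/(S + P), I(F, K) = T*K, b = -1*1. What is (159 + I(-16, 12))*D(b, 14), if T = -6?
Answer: -174/13 ≈ -13.385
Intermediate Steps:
b = -1
I(F, K) = -6*K
D(P, S) = 2*P/(P + S) (D(P, S) = (2*P)/(P + S) = 2*P/(P + S))
(159 + I(-16, 12))*D(b, 14) = (159 - 6*12)*(2*(-1)/(-1 + 14)) = (159 - 72)*(2*(-1)/13) = 87*(2*(-1)*(1/13)) = 87*(-2/13) = -174/13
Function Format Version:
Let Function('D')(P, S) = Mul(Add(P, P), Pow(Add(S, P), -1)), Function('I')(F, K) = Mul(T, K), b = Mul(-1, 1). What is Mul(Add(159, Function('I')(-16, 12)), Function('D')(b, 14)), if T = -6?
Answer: Rational(-174, 13) ≈ -13.385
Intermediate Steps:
b = -1
Function('I')(F, K) = Mul(-6, K)
Function('D')(P, S) = Mul(2, P, Pow(Add(P, S), -1)) (Function('D')(P, S) = Mul(Mul(2, P), Pow(Add(P, S), -1)) = Mul(2, P, Pow(Add(P, S), -1)))
Mul(Add(159, Function('I')(-16, 12)), Function('D')(b, 14)) = Mul(Add(159, Mul(-6, 12)), Mul(2, -1, Pow(Add(-1, 14), -1))) = Mul(Add(159, -72), Mul(2, -1, Pow(13, -1))) = Mul(87, Mul(2, -1, Rational(1, 13))) = Mul(87, Rational(-2, 13)) = Rational(-174, 13)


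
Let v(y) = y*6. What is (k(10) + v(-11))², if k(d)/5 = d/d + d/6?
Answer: 24964/9 ≈ 2773.8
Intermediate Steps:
k(d) = 5 + 5*d/6 (k(d) = 5*(d/d + d/6) = 5*(1 + d*(⅙)) = 5*(1 + d/6) = 5 + 5*d/6)
v(y) = 6*y
(k(10) + v(-11))² = ((5 + (⅚)*10) + 6*(-11))² = ((5 + 25/3) - 66)² = (40/3 - 66)² = (-158/3)² = 24964/9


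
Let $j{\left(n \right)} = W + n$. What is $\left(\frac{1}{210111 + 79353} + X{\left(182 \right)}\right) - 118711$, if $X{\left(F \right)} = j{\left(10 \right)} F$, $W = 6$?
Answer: $- \frac{33519641735}{289464} \approx -1.158 \cdot 10^{5}$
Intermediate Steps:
$j{\left(n \right)} = 6 + n$
$X{\left(F \right)} = 16 F$ ($X{\left(F \right)} = \left(6 + 10\right) F = 16 F$)
$\left(\frac{1}{210111 + 79353} + X{\left(182 \right)}\right) - 118711 = \left(\frac{1}{210111 + 79353} + 16 \cdot 182\right) - 118711 = \left(\frac{1}{289464} + 2912\right) - 118711 = \frac{842919169}{289464} - 118711 = - \frac{33519641735}{289464}$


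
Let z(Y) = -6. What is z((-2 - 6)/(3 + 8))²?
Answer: 36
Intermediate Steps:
z((-2 - 6)/(3 + 8))² = (-6)² = 36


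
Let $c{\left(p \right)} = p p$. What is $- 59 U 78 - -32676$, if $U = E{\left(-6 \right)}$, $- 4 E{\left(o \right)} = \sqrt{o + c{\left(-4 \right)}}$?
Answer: $32676 + \frac{2301 \sqrt{10}}{2} \approx 36314.0$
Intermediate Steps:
$c{\left(p \right)} = p^{2}$
$E{\left(o \right)} = - \frac{\sqrt{16 + o}}{4}$ ($E{\left(o \right)} = - \frac{\sqrt{o + \left(-4\right)^{2}}}{4} = - \frac{\sqrt{o + 16}}{4} = - \frac{\sqrt{16 + o}}{4}$)
$U = - \frac{\sqrt{10}}{4}$ ($U = - \frac{\sqrt{16 - 6}}{4} = - \frac{\sqrt{10}}{4} \approx -0.79057$)
$- 59 U 78 - -32676 = - 59 \left(- \frac{\sqrt{10}}{4}\right) 78 - -32676 = \frac{59 \sqrt{10}}{4} \cdot 78 + 32676 = \frac{2301 \sqrt{10}}{2} + 32676 = 32676 + \frac{2301 \sqrt{10}}{2}$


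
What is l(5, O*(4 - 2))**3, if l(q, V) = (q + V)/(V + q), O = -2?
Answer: 1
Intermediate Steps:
l(q, V) = 1 (l(q, V) = (V + q)/(V + q) = 1)
l(5, O*(4 - 2))**3 = 1**3 = 1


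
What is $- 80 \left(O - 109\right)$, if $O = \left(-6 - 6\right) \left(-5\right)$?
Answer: $3920$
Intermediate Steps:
$O = 60$ ($O = \left(-12\right) \left(-5\right) = 60$)
$- 80 \left(O - 109\right) = - 80 \left(60 - 109\right) = \left(-80\right) \left(-49\right) = 3920$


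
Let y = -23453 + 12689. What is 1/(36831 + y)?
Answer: 1/26067 ≈ 3.8363e-5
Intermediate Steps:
y = -10764
1/(36831 + y) = 1/(36831 - 10764) = 1/26067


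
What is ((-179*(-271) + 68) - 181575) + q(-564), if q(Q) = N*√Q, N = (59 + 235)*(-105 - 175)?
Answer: -132998 - 164640*I*√141 ≈ -1.33e+5 - 1.955e+6*I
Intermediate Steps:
N = -82320 (N = 294*(-280) = -82320)
q(Q) = -82320*√Q
((-179*(-271) + 68) - 181575) + q(-564) = ((-179*(-271) + 68) - 181575) - 164640*I*√141 = ((48509 + 68) - 181575) - 164640*I*√141 = (48577 - 181575) - 164640*I*√141 = -132998 - 164640*I*√141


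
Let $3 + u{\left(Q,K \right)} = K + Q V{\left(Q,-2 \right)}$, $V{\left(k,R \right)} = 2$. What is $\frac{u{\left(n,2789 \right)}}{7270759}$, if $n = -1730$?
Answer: $- \frac{674}{7270759} \approx -9.27 \cdot 10^{-5}$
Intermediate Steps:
$u{\left(Q,K \right)} = -3 + K + 2 Q$ ($u{\left(Q,K \right)} = -3 + \left(K + Q 2\right) = -3 + \left(K + 2 Q\right) = -3 + K + 2 Q$)
$\frac{u{\left(n,2789 \right)}}{7270759} = \frac{-3 + 2789 + 2 \left(-1730\right)}{7270759} = \left(-3 + 2789 - 3460\right) \frac{1}{7270759} = \left(-674\right) \frac{1}{7270759} = - \frac{674}{7270759}$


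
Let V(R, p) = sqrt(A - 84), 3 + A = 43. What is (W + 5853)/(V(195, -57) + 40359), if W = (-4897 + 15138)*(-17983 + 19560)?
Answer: 11855206758/29615435 - 6462364*I*sqrt(11)/325769785 ≈ 400.31 - 0.065793*I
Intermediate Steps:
A = 40 (A = -3 + 43 = 40)
V(R, p) = 2*I*sqrt(11) (V(R, p) = sqrt(40 - 84) = sqrt(-44) = 2*I*sqrt(11))
W = 16150057 (W = 10241*1577 = 16150057)
(W + 5853)/(V(195, -57) + 40359) = (16150057 + 5853)/(2*I*sqrt(11) + 40359) = 16155910/(40359 + 2*I*sqrt(11))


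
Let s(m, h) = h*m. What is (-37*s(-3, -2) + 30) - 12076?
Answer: -12268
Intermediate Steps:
(-37*s(-3, -2) + 30) - 12076 = (-(-74)*(-3) + 30) - 12076 = (-37*6 + 30) - 12076 = (-222 + 30) - 12076 = -192 - 12076 = -12268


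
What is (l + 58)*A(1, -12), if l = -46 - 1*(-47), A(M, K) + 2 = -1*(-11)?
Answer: 531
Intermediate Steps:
A(M, K) = 9 (A(M, K) = -2 - 1*(-11) = -2 + 11 = 9)
l = 1 (l = -46 + 47 = 1)
(l + 58)*A(1, -12) = (1 + 58)*9 = 59*9 = 531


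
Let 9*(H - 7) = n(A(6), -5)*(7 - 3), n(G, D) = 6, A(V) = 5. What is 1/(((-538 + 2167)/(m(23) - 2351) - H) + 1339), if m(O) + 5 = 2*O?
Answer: 2310/3069131 ≈ 0.00075266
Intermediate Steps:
m(O) = -5 + 2*O
H = 29/3 (H = 7 + (6*(7 - 3))/9 = 7 + (6*4)/9 = 7 + (1/9)*24 = 7 + 8/3 = 29/3 ≈ 9.6667)
1/(((-538 + 2167)/(m(23) - 2351) - H) + 1339) = 1/(((-538 + 2167)/((-5 + 2*23) - 2351) - 1*29/3) + 1339) = 1/((1629/((-5 + 46) - 2351) - 29/3) + 1339) = 1/((1629/(41 - 2351) - 29/3) + 1339) = 1/((1629/(-2310) - 29/3) + 1339) = 1/((1629*(-1/2310) - 29/3) + 1339) = 1/((-543/770 - 29/3) + 1339) = 1/(-23959/2310 + 1339) = 1/(3069131/2310) = 2310/3069131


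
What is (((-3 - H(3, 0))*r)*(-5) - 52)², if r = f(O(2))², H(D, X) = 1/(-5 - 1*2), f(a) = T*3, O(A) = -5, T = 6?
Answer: 1026305296/49 ≈ 2.0945e+7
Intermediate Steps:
f(a) = 18 (f(a) = 6*3 = 18)
H(D, X) = -⅐ (H(D, X) = 1/(-5 - 2) = 1/(-7) = -⅐)
r = 324 (r = 18² = 324)
(((-3 - H(3, 0))*r)*(-5) - 52)² = (((-3 - 1*(-⅐))*324)*(-5) - 52)² = (((-3 + ⅐)*324)*(-5) - 52)² = (-20/7*324*(-5) - 52)² = (-6480/7*(-5) - 52)² = (32400/7 - 52)² = (32036/7)² = 1026305296/49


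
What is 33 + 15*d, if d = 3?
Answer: 78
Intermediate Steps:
33 + 15*d = 33 + 15*3 = 33 + 45 = 78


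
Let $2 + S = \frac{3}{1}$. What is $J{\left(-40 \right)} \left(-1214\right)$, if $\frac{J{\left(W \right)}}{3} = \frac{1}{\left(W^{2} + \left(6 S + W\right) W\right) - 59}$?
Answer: $- \frac{1214}{967} \approx -1.2554$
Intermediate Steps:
$S = 1$ ($S = -2 + \frac{3}{1} = -2 + 3 \cdot 1 = -2 + 3 = 1$)
$J{\left(W \right)} = \frac{3}{-59 + W^{2} + W \left(6 + W\right)}$ ($J{\left(W \right)} = \frac{3}{\left(W^{2} + \left(6 \cdot 1 + W\right) W\right) - 59} = \frac{3}{\left(W^{2} + \left(6 + W\right) W\right) - 59} = \frac{3}{\left(W^{2} + W \left(6 + W\right)\right) - 59} = \frac{3}{-59 + W^{2} + W \left(6 + W\right)}$)
$J{\left(-40 \right)} \left(-1214\right) = \frac{3}{-59 + 2 \left(-40\right)^{2} + 6 \left(-40\right)} \left(-1214\right) = \frac{3}{-59 + 2 \cdot 1600 - 240} \left(-1214\right) = \frac{3}{-59 + 3200 - 240} \left(-1214\right) = \frac{3}{2901} \left(-1214\right) = 3 \cdot \frac{1}{2901} \left(-1214\right) = \frac{1}{967} \left(-1214\right) = - \frac{1214}{967}$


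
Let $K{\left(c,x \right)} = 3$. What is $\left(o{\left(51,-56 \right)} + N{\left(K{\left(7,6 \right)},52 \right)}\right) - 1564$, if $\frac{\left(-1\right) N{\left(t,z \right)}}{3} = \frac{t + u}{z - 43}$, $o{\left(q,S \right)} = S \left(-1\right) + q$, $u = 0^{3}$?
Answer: $-1458$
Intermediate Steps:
$u = 0$
$o{\left(q,S \right)} = q - S$ ($o{\left(q,S \right)} = - S + q = q - S$)
$N{\left(t,z \right)} = - \frac{3 t}{-43 + z}$ ($N{\left(t,z \right)} = - 3 \frac{t + 0}{z - 43} = - 3 \frac{t}{-43 + z} = - \frac{3 t}{-43 + z}$)
$\left(o{\left(51,-56 \right)} + N{\left(K{\left(7,6 \right)},52 \right)}\right) - 1564 = \left(\left(51 - -56\right) - \frac{9}{-43 + 52}\right) - 1564 = \left(\left(51 + 56\right) - \frac{9}{9}\right) - 1564 = \left(107 - 9 \cdot \frac{1}{9}\right) - 1564 = \left(107 - 1\right) - 1564 = 106 - 1564 = -1458$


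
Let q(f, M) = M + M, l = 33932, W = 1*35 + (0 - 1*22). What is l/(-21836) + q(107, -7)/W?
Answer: -186705/70967 ≈ -2.6309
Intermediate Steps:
W = 13 (W = 35 + (0 - 22) = 35 - 22 = 13)
q(f, M) = 2*M
l/(-21836) + q(107, -7)/W = 33932/(-21836) + (2*(-7))/13 = 33932*(-1/21836) - 14*1/13 = -8483/5459 - 14/13 = -186705/70967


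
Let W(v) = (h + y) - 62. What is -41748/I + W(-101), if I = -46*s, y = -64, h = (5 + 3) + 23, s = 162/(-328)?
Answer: -1200107/621 ≈ -1932.5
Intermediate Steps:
s = -81/164 (s = 162*(-1/328) = -81/164 ≈ -0.49390)
h = 31 (h = 8 + 23 = 31)
I = 1863/82 (I = -46*(-81/164) = 1863/82 ≈ 22.720)
W(v) = -95 (W(v) = (31 - 64) - 62 = -33 - 62 = -95)
-41748/I + W(-101) = -41748/1863/82 - 95 = -41748*82/1863 - 95 = -1141112/621 - 95 = -1200107/621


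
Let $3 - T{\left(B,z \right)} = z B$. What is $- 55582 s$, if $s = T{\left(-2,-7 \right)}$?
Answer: $611402$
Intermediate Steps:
$T{\left(B,z \right)} = 3 - B z$ ($T{\left(B,z \right)} = 3 - z B = 3 - B z$)
$s = -11$ ($s = 3 - \left(-2\right) \left(-7\right) = 3 - 14 = -11$)
$- 55582 s = \left(-55582\right) \left(-11\right) = 611402$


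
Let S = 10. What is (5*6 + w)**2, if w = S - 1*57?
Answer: 289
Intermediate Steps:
w = -47 (w = 10 - 1*57 = 10 - 57 = -47)
(5*6 + w)**2 = (5*6 - 47)**2 = (30 - 47)**2 = (-17)**2 = 289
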